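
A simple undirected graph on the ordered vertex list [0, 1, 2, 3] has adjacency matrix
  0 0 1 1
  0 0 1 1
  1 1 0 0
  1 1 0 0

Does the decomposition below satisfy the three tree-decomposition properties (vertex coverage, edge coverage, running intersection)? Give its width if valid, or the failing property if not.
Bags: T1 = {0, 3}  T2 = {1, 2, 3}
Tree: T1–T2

No — edge (2,0) lies in no bag.

A tree decomposition must satisfy three properties: every vertex lies in some bag; for every edge, both endpoints lie together in some bag; and for every vertex, the bags containing it form a connected subtree. Here edge (2,0) lies in no bag, so the decomposition is invalid.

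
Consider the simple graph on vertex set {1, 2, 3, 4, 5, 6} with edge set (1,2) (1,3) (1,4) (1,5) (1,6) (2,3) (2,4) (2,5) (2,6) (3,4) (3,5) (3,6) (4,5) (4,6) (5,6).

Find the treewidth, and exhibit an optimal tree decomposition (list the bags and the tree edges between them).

A single bag containing all 6 vertices is trivially a valid decomposition of width 5. For the lower bound, the 6 vertices {1, 2, 3, 4, 5, 6} are pairwise adjacent, and any tree decomposition puts a clique entirely inside one bag — forcing width ≥ 5. Therefore the treewidth is 5.

Treewidth 5.
Bags: B1 = {1, 2, 3, 4, 5, 6}
Tree: (single bag)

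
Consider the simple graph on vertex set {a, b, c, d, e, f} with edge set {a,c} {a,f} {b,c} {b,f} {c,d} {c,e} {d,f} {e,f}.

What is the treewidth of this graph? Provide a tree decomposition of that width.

Every bag has size at most 3, so the width is 3 − 1 = 2 and tw(G) ≤ 2. For the lower bound, G contains the cycle c–b–f–d–c, so G is not a forest; only forests have treewidth ≤ 1, hence tw(G) ≥ 2. The upper and lower bounds meet at 2, so that is the treewidth.

Treewidth 2.
One such decomposition:
Bags: B1 = {b, c, f}  B2 = {c, d, f}  B3 = {a, c, f}  B4 = {c, e, f}
Tree: B1–B2, B2–B3, B3–B4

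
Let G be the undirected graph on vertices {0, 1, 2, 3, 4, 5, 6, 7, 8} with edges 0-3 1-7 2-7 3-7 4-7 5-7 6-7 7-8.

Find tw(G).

A width-1 tree decomposition is:
Bags: B1 = {5, 7}  B2 = {2, 7}  B3 = {4, 7}  B4 = {7, 8}  B5 = {3, 7}  B6 = {0, 3}  B7 = {6, 7}  B8 = {1, 7}
Tree: B1–B2, B2–B3, B3–B4, B3–B5, B5–B6, B5–B7, B5–B8
Every bag has size at most 2, so the width is 2 − 1 = 1 and tw(G) ≤ 1. G has an edge, so its treewidth is at least 1. Combining the bounds, tw(G) = 1.

1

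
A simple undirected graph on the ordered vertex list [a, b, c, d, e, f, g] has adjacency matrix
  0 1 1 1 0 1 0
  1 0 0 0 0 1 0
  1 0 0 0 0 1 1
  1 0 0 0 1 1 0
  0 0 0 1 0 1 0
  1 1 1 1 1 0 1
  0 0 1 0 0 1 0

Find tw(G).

A width-2 tree decomposition is:
Bags: B1 = {a, b, f}  B2 = {a, c, f}  B3 = {a, d, f}  B4 = {d, e, f}  B5 = {c, f, g}
Tree: B1–B2, B1–B3, B3–B4, B2–B5
The largest bag has 3 vertices, giving width 2; this decomposition certifies tw(G) ≤ 2. Conversely, {c, f, g} is a clique of size 3, and the vertices of any clique must share a bag in every tree decomposition; so some bag has ≥ 3 vertices and tw(G) ≥ 2. Combining the bounds, tw(G) = 2.

2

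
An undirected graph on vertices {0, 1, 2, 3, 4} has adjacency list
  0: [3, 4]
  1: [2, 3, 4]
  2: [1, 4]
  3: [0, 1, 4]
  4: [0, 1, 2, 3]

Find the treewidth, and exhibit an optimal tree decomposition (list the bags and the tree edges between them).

Treewidth 2.
One such decomposition:
Bags: B1 = {1, 3, 4}  B2 = {0, 3, 4}  B3 = {1, 2, 4}
Tree: B1–B2, B1–B3

Every bag has size at most 3, so the width is 3 − 1 = 2 and tw(G) ≤ 2. For the lower bound, the 3 vertices {0, 3, 4} are pairwise adjacent, and any tree decomposition puts a clique entirely inside one bag — forcing width ≥ 2. Hence tw(G) = 2 exactly.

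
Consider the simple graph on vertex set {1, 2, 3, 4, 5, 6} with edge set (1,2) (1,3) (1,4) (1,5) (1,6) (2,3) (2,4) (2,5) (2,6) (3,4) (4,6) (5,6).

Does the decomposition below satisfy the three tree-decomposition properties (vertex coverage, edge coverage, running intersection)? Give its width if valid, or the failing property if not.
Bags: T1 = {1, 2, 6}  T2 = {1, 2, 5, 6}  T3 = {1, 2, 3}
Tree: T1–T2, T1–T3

No — vertex 4 appears in no bag.

A tree decomposition must satisfy three properties: every vertex lies in some bag; for every edge, both endpoints lie together in some bag; and for every vertex, the bags containing it form a connected subtree. Here vertex 4 appears in no bag, so the decomposition is invalid.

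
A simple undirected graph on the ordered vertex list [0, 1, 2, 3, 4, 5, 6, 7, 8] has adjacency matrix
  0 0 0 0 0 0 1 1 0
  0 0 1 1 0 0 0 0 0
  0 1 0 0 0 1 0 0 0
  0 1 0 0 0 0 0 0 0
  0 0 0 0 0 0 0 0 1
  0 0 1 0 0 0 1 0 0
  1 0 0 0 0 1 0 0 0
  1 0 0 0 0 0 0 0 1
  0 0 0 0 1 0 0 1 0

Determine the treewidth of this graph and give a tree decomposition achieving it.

Each bag holds 2 vertices, so the decomposition has width 1, which upper-bounds the treewidth. G has an edge, so its treewidth is at least 1. Hence tw(G) = 1 exactly.

Treewidth 1.
Bags: B1 = {1, 3}  B2 = {1, 2}  B3 = {2, 5}  B4 = {5, 6}  B5 = {0, 6}  B6 = {0, 7}  B7 = {7, 8}  B8 = {4, 8}
Tree: B1–B2, B2–B3, B3–B4, B4–B5, B5–B6, B6–B7, B7–B8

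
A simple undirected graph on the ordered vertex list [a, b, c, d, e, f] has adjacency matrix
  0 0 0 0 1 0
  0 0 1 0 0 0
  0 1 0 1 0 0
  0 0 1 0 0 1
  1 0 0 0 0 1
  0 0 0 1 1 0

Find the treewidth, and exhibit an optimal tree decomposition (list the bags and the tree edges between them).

Treewidth 1.
Bags: B1 = {e, f}  B2 = {d, f}  B3 = {c, d}  B4 = {a, e}  B5 = {b, c}
Tree: B1–B2, B2–B3, B1–B4, B3–B5

Each bag holds 2 vertices, so the decomposition has width 1, which upper-bounds the treewidth. G has an edge, so its treewidth is at least 1. Combining the bounds, tw(G) = 1.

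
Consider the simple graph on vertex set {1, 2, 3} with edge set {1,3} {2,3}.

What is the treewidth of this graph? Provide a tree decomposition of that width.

Every bag has size at most 2, so the width is 2 − 1 = 1 and tw(G) ≤ 1. G has an edge, so its treewidth is at least 1. The upper and lower bounds meet at 1, so that is the treewidth.

Treewidth 1.
One such decomposition:
Bags: B1 = {2, 3}  B2 = {1, 3}
Tree: B1–B2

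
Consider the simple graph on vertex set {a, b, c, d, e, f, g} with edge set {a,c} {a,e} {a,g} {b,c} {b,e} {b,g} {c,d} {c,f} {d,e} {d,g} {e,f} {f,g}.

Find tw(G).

A width-3 tree decomposition is:
Bags: B1 = {a, c, e, g}  B2 = {c, d, e, g}  B3 = {b, c, e, g}  B4 = {c, e, f, g}
Tree: B1–B2, B2–B3, B3–B4
Every bag has size at most 4, so the width is 4 − 1 = 3 and tw(G) ≤ 3. For the lower bound: the 4 vertex sets {a,g}, {c,d}, {e}, {b} are disjoint, each induces a connected subgraph, and every pair is joined by at least one edge of G. Contracting each set to a single vertex therefore yields K_{4} as a minor, and since treewidth is minor-monotone, tw(G) ≥ tw(K_{4}) = 3. Therefore the treewidth is 3.

3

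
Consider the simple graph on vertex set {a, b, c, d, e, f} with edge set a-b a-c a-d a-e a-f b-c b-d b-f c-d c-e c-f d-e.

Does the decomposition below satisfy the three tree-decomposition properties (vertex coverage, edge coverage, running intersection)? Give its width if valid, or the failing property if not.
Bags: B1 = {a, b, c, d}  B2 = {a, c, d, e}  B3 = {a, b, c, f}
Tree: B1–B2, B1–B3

Every vertex of G appears in some bag (union = {a, b, c, d, e, f}); every edge is covered by a bag; and for each vertex v the set of bags containing v is connected in the bag tree. The decomposition is therefore valid. The largest bag has 4 vertices, so the width is 3.

Yes; width 3.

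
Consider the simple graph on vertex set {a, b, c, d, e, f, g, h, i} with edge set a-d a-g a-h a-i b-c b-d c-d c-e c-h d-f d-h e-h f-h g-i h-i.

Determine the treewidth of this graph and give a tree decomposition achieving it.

Each bag holds 3 vertices, so the decomposition has width 2, which upper-bounds the treewidth. Conversely, {a, g, i} is a clique of size 3, and the vertices of any clique must share a bag in every tree decomposition; so some bag has ≥ 3 vertices and tw(G) ≥ 2. Therefore the treewidth is 2.

Treewidth 2.
One such decomposition:
Bags: B1 = {a, d, h}  B2 = {c, d, h}  B3 = {d, f, h}  B4 = {a, h, i}  B5 = {a, g, i}  B6 = {c, e, h}  B7 = {b, c, d}
Tree: B1–B2, B1–B3, B1–B4, B4–B5, B2–B6, B2–B7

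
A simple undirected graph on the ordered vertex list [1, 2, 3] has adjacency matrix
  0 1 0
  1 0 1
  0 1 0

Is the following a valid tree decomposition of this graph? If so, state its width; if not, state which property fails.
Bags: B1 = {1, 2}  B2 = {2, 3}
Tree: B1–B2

Vertex coverage: the bags together contain {1, 2, 3}, the full vertex set. Edge coverage: each edge of G has both endpoints in at least one bag. Running intersection: for every vertex, the bags containing it form a connected subtree. All three properties hold, so this is a valid tree decomposition of width max|bag| − 1 = 1, and hence tw(G) ≤ 1.

Yes; width 1.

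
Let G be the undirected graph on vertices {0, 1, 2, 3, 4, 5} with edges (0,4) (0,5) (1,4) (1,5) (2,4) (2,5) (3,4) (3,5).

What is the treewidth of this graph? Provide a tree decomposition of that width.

Treewidth 2.
One optimal decomposition is:
Bags: B1 = {0, 4, 5}  B2 = {2, 4, 5}  B3 = {3, 4, 5}  B4 = {1, 4, 5}
Tree: B1–B2, B2–B3, B3–B4

The largest bag has 3 vertices, giving width 2; this decomposition certifies tw(G) ≤ 2. The edges 0–5–2–4–0 form a cycle, so G is not a tree and its treewidth is at least 2. Therefore the treewidth is 2.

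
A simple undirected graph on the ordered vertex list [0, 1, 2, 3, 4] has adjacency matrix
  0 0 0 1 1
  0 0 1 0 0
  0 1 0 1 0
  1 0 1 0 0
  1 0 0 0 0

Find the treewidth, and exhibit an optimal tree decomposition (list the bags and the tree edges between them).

Treewidth 1.
One such decomposition:
Bags: B1 = {0, 4}  B2 = {0, 3}  B3 = {2, 3}  B4 = {1, 2}
Tree: B1–B2, B2–B3, B3–B4

Every bag has size at most 2, so the width is 2 − 1 = 1 and tw(G) ≤ 1. G has an edge, so its treewidth is at least 1. Hence tw(G) = 1 exactly.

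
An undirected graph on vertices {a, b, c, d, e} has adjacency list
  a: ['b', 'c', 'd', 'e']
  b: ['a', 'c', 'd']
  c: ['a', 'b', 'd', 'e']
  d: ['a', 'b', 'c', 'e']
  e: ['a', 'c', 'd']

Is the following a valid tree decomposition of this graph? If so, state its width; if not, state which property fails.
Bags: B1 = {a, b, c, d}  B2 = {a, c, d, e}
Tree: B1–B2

Yes; width 3.

Checking the three conditions: (i) the bags cover all of {a, b, c, d, e}; (ii) for each edge, some bag contains both endpoints; (iii) the bags containing any fixed vertex form a subtree. All hold, so the decomposition is valid with width 4 − 1 = 3.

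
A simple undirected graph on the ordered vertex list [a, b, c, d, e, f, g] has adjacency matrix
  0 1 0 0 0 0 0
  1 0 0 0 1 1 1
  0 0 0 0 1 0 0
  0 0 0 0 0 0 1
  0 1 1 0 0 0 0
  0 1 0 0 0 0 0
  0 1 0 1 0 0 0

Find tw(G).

1

A width-1 tree decomposition is:
Bags: B1 = {b, e}  B2 = {b, g}  B3 = {b, f}  B4 = {d, g}  B5 = {a, b}  B6 = {c, e}
Tree: B1–B2, B1–B3, B2–B4, B2–B5, B1–B6
Every bag has size at most 2, so the width is 2 − 1 = 1 and tw(G) ≤ 1. Any graph with an edge has treewidth ≥ 1, and G has the edge b–e. Combining the bounds, tw(G) = 1.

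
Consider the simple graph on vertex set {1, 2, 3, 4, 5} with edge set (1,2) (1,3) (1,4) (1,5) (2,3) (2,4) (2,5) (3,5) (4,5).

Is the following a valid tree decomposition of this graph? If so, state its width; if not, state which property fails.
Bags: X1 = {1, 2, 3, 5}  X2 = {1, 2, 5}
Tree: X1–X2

A tree decomposition must satisfy three properties: every vertex lies in some bag; for every edge, both endpoints lie together in some bag; and for every vertex, the bags containing it form a connected subtree. Here vertex 4 appears in no bag, so the decomposition is invalid.

No — vertex 4 appears in no bag.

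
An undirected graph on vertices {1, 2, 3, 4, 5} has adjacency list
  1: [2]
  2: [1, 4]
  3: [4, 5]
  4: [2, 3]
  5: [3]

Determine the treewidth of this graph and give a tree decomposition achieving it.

The largest bag has 2 vertices, giving width 1; this decomposition certifies tw(G) ≤ 1. Since G has at least one edge (e.g. 2–1), it is not an edgeless graph, so tw(G) ≥ 1. Therefore the treewidth is 1.

Treewidth 1.
One optimal decomposition is:
Bags: B1 = {1, 2}  B2 = {2, 4}  B3 = {3, 4}  B4 = {3, 5}
Tree: B1–B2, B2–B3, B3–B4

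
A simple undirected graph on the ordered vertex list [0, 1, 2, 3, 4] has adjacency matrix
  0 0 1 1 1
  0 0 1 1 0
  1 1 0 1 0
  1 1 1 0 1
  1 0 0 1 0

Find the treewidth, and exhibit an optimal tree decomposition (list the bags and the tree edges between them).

Treewidth 2.
One optimal decomposition is:
Bags: B1 = {0, 3, 4}  B2 = {0, 2, 3}  B3 = {1, 2, 3}
Tree: B1–B2, B2–B3

Every bag has size at most 3, so the width is 3 − 1 = 2 and tw(G) ≤ 2. On the other hand G contains the 3-clique {0, 2, 3}. A clique must lie in a single bag of any decomposition, so no decomposition can have width below 2. Hence tw(G) = 2 exactly.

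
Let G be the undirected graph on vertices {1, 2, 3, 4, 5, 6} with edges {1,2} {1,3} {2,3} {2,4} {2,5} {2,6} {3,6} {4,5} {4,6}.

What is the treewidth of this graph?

A width-2 tree decomposition is:
Bags: B1 = {1, 2, 3}  B2 = {2, 3, 6}  B3 = {2, 4, 6}  B4 = {2, 4, 5}
Tree: B1–B2, B2–B3, B3–B4
Every bag has size at most 3, so the width is 3 − 1 = 2 and tw(G) ≤ 2. On the other hand G contains the 3-clique {1, 2, 3}. A clique must lie in a single bag of any decomposition, so no decomposition can have width below 2. Combining the bounds, tw(G) = 2.

2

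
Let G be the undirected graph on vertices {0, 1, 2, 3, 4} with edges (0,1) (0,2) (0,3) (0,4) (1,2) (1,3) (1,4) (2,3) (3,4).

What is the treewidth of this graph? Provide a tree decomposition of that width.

Each bag holds 4 vertices, so the decomposition has width 3, which upper-bounds the treewidth. Conversely, {0, 1, 2, 3} is a clique of size 4, and the vertices of any clique must share a bag in every tree decomposition; so some bag has ≥ 4 vertices and tw(G) ≥ 3. Therefore the treewidth is 3.

Treewidth 3.
One such decomposition:
Bags: B1 = {0, 1, 2, 3}  B2 = {0, 1, 3, 4}
Tree: B1–B2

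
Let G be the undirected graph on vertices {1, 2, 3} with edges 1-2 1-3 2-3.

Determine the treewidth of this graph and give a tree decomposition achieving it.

Treewidth 2.
One optimal decomposition is:
Bags: B1 = {1, 2, 3}
Tree: (single bag)

A single bag containing all 3 vertices is trivially a valid decomposition of width 2. Conversely, {1, 2, 3} is a clique of size 3, and the vertices of any clique must share a bag in every tree decomposition; so some bag has ≥ 3 vertices and tw(G) ≥ 2. Combining the bounds, tw(G) = 2.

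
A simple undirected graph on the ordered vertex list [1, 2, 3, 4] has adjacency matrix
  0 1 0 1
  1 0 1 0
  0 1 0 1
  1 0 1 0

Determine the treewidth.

A width-2 tree decomposition is:
Bags: B1 = {1, 3, 4}  B2 = {1, 2, 3}
Tree: B1–B2
Each bag holds 3 vertices, so the decomposition has width 2, which upper-bounds the treewidth. For the lower bound, G contains the cycle 1–4–3–2–1, so G is not a forest; only forests have treewidth ≤ 1, hence tw(G) ≥ 2. Combining the bounds, tw(G) = 2.

2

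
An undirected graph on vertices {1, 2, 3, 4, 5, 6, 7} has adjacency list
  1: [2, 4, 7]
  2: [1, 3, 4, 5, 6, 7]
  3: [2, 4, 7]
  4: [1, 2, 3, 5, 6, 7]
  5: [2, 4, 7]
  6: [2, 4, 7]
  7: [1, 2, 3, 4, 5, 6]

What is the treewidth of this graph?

3

A width-3 tree decomposition is:
Bags: B1 = {1, 2, 4, 7}  B2 = {2, 4, 5, 7}  B3 = {2, 4, 6, 7}  B4 = {2, 3, 4, 7}
Tree: B1–B2, B1–B3, B1–B4
Each bag holds 4 vertices, so the decomposition has width 3, which upper-bounds the treewidth. Conversely, {1, 2, 4, 7} is a clique of size 4, and the vertices of any clique must share a bag in every tree decomposition; so some bag has ≥ 4 vertices and tw(G) ≥ 3. The upper and lower bounds meet at 3, so that is the treewidth.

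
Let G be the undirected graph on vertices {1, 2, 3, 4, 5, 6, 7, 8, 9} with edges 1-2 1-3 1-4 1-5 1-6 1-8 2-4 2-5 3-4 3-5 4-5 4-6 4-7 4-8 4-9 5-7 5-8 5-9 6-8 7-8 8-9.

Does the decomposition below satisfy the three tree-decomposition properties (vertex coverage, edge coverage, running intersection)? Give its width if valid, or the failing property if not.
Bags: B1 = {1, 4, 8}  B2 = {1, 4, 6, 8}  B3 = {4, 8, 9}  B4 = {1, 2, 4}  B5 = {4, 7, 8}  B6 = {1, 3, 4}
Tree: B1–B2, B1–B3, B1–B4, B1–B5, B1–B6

A tree decomposition must satisfy three properties: every vertex lies in some bag; for every edge, both endpoints lie together in some bag; and for every vertex, the bags containing it form a connected subtree. Here vertex 5 appears in no bag, so the decomposition is invalid.

No — vertex 5 appears in no bag.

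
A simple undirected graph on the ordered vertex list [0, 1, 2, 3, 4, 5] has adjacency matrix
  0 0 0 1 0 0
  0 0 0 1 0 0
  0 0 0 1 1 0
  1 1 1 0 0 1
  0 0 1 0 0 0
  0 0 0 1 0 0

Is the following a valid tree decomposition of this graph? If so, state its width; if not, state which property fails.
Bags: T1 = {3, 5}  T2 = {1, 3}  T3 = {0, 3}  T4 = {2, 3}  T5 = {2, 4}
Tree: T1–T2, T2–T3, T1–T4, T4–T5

Checking the three conditions: (i) the bags cover all of {0, 1, 2, 3, 4, 5}; (ii) for each edge, some bag contains both endpoints; (iii) the bags containing any fixed vertex form a subtree. All hold, so the decomposition is valid with width 2 − 1 = 1.

Yes; width 1.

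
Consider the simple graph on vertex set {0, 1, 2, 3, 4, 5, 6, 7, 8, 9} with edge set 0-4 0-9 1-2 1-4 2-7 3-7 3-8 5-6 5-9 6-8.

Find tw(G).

A width-2 tree decomposition is:
Bags: B1 = {2, 3, 7}  B2 = {2, 3, 8}  B3 = {2, 6, 8}  B4 = {2, 5, 6}  B5 = {2, 5, 9}  B6 = {0, 2, 9}  B7 = {0, 2, 4}  B8 = {1, 2, 4}
Tree: B1–B2, B2–B3, B3–B4, B4–B5, B5–B6, B6–B7, B7–B8
The largest bag has 3 vertices, giving width 2; this decomposition certifies tw(G) ≤ 2. For the lower bound, G contains the cycle 2–7–3–8–6–5–9–0–4–1–2, so G is not a forest; only forests have treewidth ≤ 1, hence tw(G) ≥ 2. Therefore the treewidth is 2.

2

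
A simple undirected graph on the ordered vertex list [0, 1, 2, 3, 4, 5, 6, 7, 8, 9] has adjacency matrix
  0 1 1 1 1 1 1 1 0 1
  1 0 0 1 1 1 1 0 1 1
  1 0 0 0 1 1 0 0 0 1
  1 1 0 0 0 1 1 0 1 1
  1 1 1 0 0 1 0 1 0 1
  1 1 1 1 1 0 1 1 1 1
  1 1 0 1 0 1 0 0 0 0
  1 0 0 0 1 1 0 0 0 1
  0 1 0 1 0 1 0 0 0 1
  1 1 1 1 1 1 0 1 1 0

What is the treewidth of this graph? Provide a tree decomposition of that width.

Treewidth 4.
One optimal decomposition is:
Bags: B1 = {0, 4, 5, 7, 9}  B2 = {0, 1, 4, 5, 9}  B3 = {0, 1, 3, 5, 9}  B4 = {0, 1, 3, 5, 6}  B5 = {1, 3, 5, 8, 9}  B6 = {0, 2, 4, 5, 9}
Tree: B1–B2, B2–B3, B3–B4, B3–B5, B1–B6

Every bag has size at most 5, so the width is 5 − 1 = 4 and tw(G) ≤ 4. For the lower bound, the 5 vertices {0, 1, 3, 5, 9} are pairwise adjacent, and any tree decomposition puts a clique entirely inside one bag — forcing width ≥ 4. Hence tw(G) = 4 exactly.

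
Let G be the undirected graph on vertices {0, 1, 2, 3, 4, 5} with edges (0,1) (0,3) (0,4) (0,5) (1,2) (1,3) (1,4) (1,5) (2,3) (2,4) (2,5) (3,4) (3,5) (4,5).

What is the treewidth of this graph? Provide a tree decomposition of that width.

Treewidth 4.
Bags: B1 = {0, 1, 3, 4, 5}  B2 = {1, 2, 3, 4, 5}
Tree: B1–B2

Each bag holds 5 vertices, so the decomposition has width 4, which upper-bounds the treewidth. For the lower bound, the 5 vertices {0, 1, 3, 4, 5} are pairwise adjacent, and any tree decomposition puts a clique entirely inside one bag — forcing width ≥ 4. Combining the bounds, tw(G) = 4.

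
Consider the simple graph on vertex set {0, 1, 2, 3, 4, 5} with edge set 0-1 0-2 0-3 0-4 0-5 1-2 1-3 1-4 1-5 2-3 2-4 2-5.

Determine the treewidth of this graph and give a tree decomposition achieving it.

Treewidth 3.
Bags: B1 = {0, 1, 2, 3}  B2 = {0, 1, 2, 4}  B3 = {0, 1, 2, 5}
Tree: B1–B2, B1–B3

The largest bag has 4 vertices, giving width 3; this decomposition certifies tw(G) ≤ 3. For the lower bound, the 4 vertices {0, 1, 2, 3} are pairwise adjacent, and any tree decomposition puts a clique entirely inside one bag — forcing width ≥ 3. Therefore the treewidth is 3.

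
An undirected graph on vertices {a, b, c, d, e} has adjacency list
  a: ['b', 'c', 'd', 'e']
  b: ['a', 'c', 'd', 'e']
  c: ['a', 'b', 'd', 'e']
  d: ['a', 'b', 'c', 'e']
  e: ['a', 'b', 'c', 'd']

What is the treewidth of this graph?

4

A width-4 tree decomposition is:
Bags: B1 = {a, b, c, d, e}
Tree: (single bag)
A single bag containing all 5 vertices is trivially a valid decomposition of width 4. For the lower bound, the 5 vertices {a, b, c, d, e} are pairwise adjacent, and any tree decomposition puts a clique entirely inside one bag — forcing width ≥ 4. Therefore the treewidth is 4.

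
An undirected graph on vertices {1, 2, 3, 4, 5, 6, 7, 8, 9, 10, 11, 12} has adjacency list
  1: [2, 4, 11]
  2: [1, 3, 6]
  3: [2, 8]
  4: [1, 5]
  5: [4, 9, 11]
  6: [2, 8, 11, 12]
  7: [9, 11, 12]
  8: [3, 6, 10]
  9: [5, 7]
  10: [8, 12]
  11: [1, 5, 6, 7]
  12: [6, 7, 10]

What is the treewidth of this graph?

A width-3 tree decomposition is:
Bags: B1 = {4, 5, 7, 9}  B2 = {4, 5, 7, 11}  B3 = {1, 4, 7, 11}  B4 = {1, 7, 11, 12}  B5 = {1, 6, 11, 12}  B6 = {1, 2, 6, 12}  B7 = {2, 6, 10, 12}  B8 = {2, 6, 8, 10}  B9 = {2, 3, 8, 10}
Tree: B1–B2, B2–B3, B3–B4, B4–B5, B5–B6, B6–B7, B7–B8, B8–B9
The largest bag has 4 vertices, giving width 3; this decomposition certifies tw(G) ≤ 3. For the lower bound: the 4 vertex sets {4,5,9}, {7}, {11}, {1,2,6,12} are disjoint, each induces a connected subgraph, and every pair is joined by at least one edge of G. Contracting each set to a single vertex therefore yields K_{4} as a minor, and since treewidth is minor-monotone, tw(G) ≥ tw(K_{4}) = 3. Hence tw(G) = 3 exactly.

3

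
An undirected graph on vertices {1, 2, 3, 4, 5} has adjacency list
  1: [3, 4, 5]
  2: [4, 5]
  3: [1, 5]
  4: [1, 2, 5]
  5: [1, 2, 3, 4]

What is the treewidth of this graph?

A width-2 tree decomposition is:
Bags: B1 = {1, 4, 5}  B2 = {1, 3, 5}  B3 = {2, 4, 5}
Tree: B1–B2, B1–B3
The largest bag has 3 vertices, giving width 2; this decomposition certifies tw(G) ≤ 2. Conversely, {1, 3, 5} is a clique of size 3, and the vertices of any clique must share a bag in every tree decomposition; so some bag has ≥ 3 vertices and tw(G) ≥ 2. Combining the bounds, tw(G) = 2.

2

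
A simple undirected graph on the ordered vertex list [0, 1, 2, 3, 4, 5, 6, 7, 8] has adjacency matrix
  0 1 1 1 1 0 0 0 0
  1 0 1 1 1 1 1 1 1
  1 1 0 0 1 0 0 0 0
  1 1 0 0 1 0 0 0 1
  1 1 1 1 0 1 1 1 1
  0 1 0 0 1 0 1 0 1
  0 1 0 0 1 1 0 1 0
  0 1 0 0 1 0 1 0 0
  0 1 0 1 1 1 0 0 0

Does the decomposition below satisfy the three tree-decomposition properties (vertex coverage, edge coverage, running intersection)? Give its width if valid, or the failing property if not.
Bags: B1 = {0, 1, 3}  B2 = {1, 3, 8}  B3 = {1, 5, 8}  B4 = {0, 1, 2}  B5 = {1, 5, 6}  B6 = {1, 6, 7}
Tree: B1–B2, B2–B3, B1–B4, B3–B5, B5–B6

A tree decomposition must satisfy three properties: every vertex lies in some bag; for every edge, both endpoints lie together in some bag; and for every vertex, the bags containing it form a connected subtree. Here vertex 4 appears in no bag, so the decomposition is invalid.

No — vertex 4 appears in no bag.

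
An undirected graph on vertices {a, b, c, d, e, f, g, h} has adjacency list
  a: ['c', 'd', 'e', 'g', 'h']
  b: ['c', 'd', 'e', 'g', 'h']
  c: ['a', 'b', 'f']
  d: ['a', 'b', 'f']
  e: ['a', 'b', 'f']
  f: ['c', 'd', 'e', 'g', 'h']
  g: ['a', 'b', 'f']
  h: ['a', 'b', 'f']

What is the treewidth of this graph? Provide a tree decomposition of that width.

Treewidth 3.
One optimal decomposition is:
Bags: B1 = {a, b, e, f}  B2 = {a, b, f, h}  B3 = {a, b, c, f}  B4 = {a, b, f, g}  B5 = {a, b, d, f}
Tree: B1–B2, B2–B3, B3–B4, B4–B5

The largest bag has 4 vertices, giving width 3; this decomposition certifies tw(G) ≤ 3. For the lower bound: the 4 vertex sets {e,f}, {a,h}, {b}, {c} are disjoint, each induces a connected subgraph, and every pair is joined by at least one edge of G. Contracting each set to a single vertex therefore yields K_{4} as a minor, and since treewidth is minor-monotone, tw(G) ≥ tw(K_{4}) = 3. Hence tw(G) = 3 exactly.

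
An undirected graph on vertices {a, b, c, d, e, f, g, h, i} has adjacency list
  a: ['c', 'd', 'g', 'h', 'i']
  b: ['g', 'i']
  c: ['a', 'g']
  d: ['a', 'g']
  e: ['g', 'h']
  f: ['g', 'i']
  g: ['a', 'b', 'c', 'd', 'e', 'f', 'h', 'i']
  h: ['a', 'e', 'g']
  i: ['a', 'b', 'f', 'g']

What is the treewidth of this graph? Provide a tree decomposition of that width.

Every bag has size at most 3, so the width is 3 − 1 = 2 and tw(G) ≤ 2. On the other hand G contains the 3-clique {a, d, g}. A clique must lie in a single bag of any decomposition, so no decomposition can have width below 2. Hence tw(G) = 2 exactly.

Treewidth 2.
One optimal decomposition is:
Bags: B1 = {a, d, g}  B2 = {a, g, i}  B3 = {a, g, h}  B4 = {e, g, h}  B5 = {a, c, g}  B6 = {f, g, i}  B7 = {b, g, i}
Tree: B1–B2, B2–B3, B3–B4, B2–B5, B2–B6, B6–B7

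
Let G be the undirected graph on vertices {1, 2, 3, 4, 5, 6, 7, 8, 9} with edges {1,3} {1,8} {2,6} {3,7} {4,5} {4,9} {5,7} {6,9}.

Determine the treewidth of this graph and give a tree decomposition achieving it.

Treewidth 1.
One such decomposition:
Bags: B1 = {2, 6}  B2 = {6, 9}  B3 = {4, 9}  B4 = {4, 5}  B5 = {5, 7}  B6 = {3, 7}  B7 = {1, 3}  B8 = {1, 8}
Tree: B1–B2, B2–B3, B3–B4, B4–B5, B5–B6, B6–B7, B7–B8

Every bag has size at most 2, so the width is 2 − 1 = 1 and tw(G) ≤ 1. Any graph with an edge has treewidth ≥ 1, and G has the edge 2–6. Therefore the treewidth is 1.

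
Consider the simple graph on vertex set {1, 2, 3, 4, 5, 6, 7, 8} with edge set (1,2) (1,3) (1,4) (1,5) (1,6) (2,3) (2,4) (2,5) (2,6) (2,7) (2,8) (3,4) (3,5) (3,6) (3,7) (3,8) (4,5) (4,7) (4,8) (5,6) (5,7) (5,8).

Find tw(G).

A width-4 tree decomposition is:
Bags: B1 = {2, 3, 4, 5, 7}  B2 = {1, 2, 3, 4, 5}  B3 = {2, 3, 4, 5, 8}  B4 = {1, 2, 3, 5, 6}
Tree: B1–B2, B1–B3, B2–B4
The largest bag has 5 vertices, giving width 4; this decomposition certifies tw(G) ≤ 4. On the other hand G contains the 5-clique {2, 3, 4, 5, 8}. A clique must lie in a single bag of any decomposition, so no decomposition can have width below 4. Combining the bounds, tw(G) = 4.

4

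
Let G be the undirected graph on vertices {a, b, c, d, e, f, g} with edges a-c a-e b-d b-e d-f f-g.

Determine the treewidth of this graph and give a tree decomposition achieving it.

Treewidth 1.
One optimal decomposition is:
Bags: B1 = {f, g}  B2 = {d, f}  B3 = {b, d}  B4 = {b, e}  B5 = {a, e}  B6 = {a, c}
Tree: B1–B2, B2–B3, B3–B4, B4–B5, B5–B6

Every bag has size at most 2, so the width is 2 − 1 = 1 and tw(G) ≤ 1. Any graph with an edge has treewidth ≥ 1, and G has the edge g–f. The upper and lower bounds meet at 1, so that is the treewidth.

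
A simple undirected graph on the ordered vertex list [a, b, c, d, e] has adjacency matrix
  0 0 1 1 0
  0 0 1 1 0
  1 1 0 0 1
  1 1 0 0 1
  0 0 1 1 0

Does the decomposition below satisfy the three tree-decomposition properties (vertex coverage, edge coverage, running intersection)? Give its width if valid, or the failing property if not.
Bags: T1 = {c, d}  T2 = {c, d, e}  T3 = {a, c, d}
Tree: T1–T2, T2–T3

No — vertex b appears in no bag.

A tree decomposition must satisfy three properties: every vertex lies in some bag; for every edge, both endpoints lie together in some bag; and for every vertex, the bags containing it form a connected subtree. Here vertex b appears in no bag, so the decomposition is invalid.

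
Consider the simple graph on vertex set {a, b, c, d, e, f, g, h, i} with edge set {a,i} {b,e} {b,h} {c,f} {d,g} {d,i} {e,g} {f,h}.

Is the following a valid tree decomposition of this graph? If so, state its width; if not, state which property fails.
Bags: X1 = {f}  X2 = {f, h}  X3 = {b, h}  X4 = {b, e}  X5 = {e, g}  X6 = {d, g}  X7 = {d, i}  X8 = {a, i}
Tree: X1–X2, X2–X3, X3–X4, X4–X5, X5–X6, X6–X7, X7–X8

No — vertex c appears in no bag.

A tree decomposition must satisfy three properties: every vertex lies in some bag; for every edge, both endpoints lie together in some bag; and for every vertex, the bags containing it form a connected subtree. Here vertex c appears in no bag, so the decomposition is invalid.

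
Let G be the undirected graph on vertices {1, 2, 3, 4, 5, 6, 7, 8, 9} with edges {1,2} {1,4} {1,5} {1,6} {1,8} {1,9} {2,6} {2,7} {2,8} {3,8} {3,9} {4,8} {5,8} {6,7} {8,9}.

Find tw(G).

2

A width-2 tree decomposition is:
Bags: B1 = {1, 4, 8}  B2 = {1, 8, 9}  B3 = {1, 5, 8}  B4 = {1, 2, 8}  B5 = {1, 2, 6}  B6 = {2, 6, 7}  B7 = {3, 8, 9}
Tree: B1–B2, B2–B3, B1–B4, B4–B5, B5–B6, B2–B7
Every bag has size at most 3, so the width is 3 − 1 = 2 and tw(G) ≤ 2. For the lower bound, the 3 vertices {1, 8, 9} are pairwise adjacent, and any tree decomposition puts a clique entirely inside one bag — forcing width ≥ 2. Combining the bounds, tw(G) = 2.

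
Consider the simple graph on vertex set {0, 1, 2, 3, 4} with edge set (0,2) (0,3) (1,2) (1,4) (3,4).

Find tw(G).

A width-2 tree decomposition is:
Bags: B1 = {0, 1, 2}  B2 = {0, 1, 4}  B3 = {0, 3, 4}
Tree: B1–B2, B2–B3
Each bag holds 3 vertices, so the decomposition has width 2, which upper-bounds the treewidth. The edges 0–2–1–4–3–0 form a cycle, so G is not a tree and its treewidth is at least 2. The upper and lower bounds meet at 2, so that is the treewidth.

2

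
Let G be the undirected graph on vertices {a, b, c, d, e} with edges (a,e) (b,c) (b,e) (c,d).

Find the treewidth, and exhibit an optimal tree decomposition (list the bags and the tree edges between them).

Treewidth 1.
Bags: B1 = {c, d}  B2 = {b, c}  B3 = {b, e}  B4 = {a, e}
Tree: B1–B2, B2–B3, B3–B4

The largest bag has 2 vertices, giving width 1; this decomposition certifies tw(G) ≤ 1. G has an edge, so its treewidth is at least 1. Hence tw(G) = 1 exactly.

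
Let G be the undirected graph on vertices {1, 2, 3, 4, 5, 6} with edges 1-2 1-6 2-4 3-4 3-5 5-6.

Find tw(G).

2

A width-2 tree decomposition is:
Bags: B1 = {3, 5, 6}  B2 = {1, 3, 6}  B3 = {1, 2, 3}  B4 = {2, 3, 4}
Tree: B1–B2, B2–B3, B3–B4
The largest bag has 3 vertices, giving width 2; this decomposition certifies tw(G) ≤ 2. For the lower bound, G contains the cycle 3–5–6–1–2–4–3, so G is not a forest; only forests have treewidth ≤ 1, hence tw(G) ≥ 2. Combining the bounds, tw(G) = 2.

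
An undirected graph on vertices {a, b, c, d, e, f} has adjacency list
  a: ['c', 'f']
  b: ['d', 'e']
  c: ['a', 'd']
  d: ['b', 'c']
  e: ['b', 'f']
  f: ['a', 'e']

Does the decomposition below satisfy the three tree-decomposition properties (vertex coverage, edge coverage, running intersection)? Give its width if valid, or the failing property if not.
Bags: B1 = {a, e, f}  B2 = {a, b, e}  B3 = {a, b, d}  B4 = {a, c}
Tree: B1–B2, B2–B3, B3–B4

No — edge (d,c) lies in no bag.

A tree decomposition must satisfy three properties: every vertex lies in some bag; for every edge, both endpoints lie together in some bag; and for every vertex, the bags containing it form a connected subtree. Here edge (d,c) lies in no bag, so the decomposition is invalid.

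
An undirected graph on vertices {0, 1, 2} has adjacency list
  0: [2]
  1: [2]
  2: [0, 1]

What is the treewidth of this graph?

1

A width-1 tree decomposition is:
Bags: B1 = {0, 2}  B2 = {1, 2}
Tree: B1–B2
Every bag has size at most 2, so the width is 2 − 1 = 1 and tw(G) ≤ 1. Any graph with an edge has treewidth ≥ 1, and G has the edge 2–0. Therefore the treewidth is 1.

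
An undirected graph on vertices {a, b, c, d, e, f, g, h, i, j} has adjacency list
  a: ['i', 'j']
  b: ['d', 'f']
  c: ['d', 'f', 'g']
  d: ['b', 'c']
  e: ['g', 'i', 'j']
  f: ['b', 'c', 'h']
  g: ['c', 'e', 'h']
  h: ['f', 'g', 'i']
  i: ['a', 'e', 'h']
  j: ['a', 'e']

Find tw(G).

2

A width-2 tree decomposition is:
Bags: B1 = {a, e, j}  B2 = {a, e, i}  B3 = {e, g, i}  B4 = {g, h, i}  B5 = {c, g, h}  B6 = {c, f, h}  B7 = {c, d, f}  B8 = {b, d, f}
Tree: B1–B2, B2–B3, B3–B4, B4–B5, B5–B6, B6–B7, B7–B8
The largest bag has 3 vertices, giving width 2; this decomposition certifies tw(G) ≤ 2. The edges j–a–i–e–j form a cycle, so G is not a tree and its treewidth is at least 2. Therefore the treewidth is 2.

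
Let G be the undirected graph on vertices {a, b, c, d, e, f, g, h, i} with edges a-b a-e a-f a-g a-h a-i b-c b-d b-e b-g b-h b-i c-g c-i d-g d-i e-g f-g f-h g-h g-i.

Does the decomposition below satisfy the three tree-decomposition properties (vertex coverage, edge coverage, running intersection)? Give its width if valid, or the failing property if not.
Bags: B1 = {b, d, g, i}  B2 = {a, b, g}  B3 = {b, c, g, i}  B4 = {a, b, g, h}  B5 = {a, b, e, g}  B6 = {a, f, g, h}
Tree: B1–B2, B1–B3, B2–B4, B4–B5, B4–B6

A tree decomposition must satisfy three properties: every vertex lies in some bag; for every edge, both endpoints lie together in some bag; and for every vertex, the bags containing it form a connected subtree. Here edge (i,a) lies in no bag, so the decomposition is invalid.

No — edge (i,a) lies in no bag.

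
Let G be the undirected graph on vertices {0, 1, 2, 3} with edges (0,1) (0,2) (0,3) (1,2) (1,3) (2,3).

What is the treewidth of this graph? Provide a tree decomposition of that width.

A single bag containing all 4 vertices is trivially a valid decomposition of width 3. Conversely, {0, 1, 2, 3} is a clique of size 4, and the vertices of any clique must share a bag in every tree decomposition; so some bag has ≥ 4 vertices and tw(G) ≥ 3. The upper and lower bounds meet at 3, so that is the treewidth.

Treewidth 3.
Bags: B1 = {0, 1, 2, 3}
Tree: (single bag)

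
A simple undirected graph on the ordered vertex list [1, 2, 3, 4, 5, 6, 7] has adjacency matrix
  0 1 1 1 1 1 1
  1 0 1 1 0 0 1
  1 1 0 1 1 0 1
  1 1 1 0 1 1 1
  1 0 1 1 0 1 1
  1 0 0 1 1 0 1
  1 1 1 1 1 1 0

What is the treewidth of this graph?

4

A width-4 tree decomposition is:
Bags: B1 = {1, 3, 4, 5, 7}  B2 = {1, 2, 3, 4, 7}  B3 = {1, 4, 5, 6, 7}
Tree: B1–B2, B1–B3
Each bag holds 5 vertices, so the decomposition has width 4, which upper-bounds the treewidth. On the other hand G contains the 5-clique {1, 2, 3, 4, 7}. A clique must lie in a single bag of any decomposition, so no decomposition can have width below 4. Hence tw(G) = 4 exactly.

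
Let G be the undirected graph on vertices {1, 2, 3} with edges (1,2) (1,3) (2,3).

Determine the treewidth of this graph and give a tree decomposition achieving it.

With just one bag of size 3, the width is 3 − 1 = 2, so tw(G) ≤ 2. Conversely, {1, 2, 3} is a clique of size 3, and the vertices of any clique must share a bag in every tree decomposition; so some bag has ≥ 3 vertices and tw(G) ≥ 2. Hence tw(G) = 2 exactly.

Treewidth 2.
One such decomposition:
Bags: B1 = {1, 2, 3}
Tree: (single bag)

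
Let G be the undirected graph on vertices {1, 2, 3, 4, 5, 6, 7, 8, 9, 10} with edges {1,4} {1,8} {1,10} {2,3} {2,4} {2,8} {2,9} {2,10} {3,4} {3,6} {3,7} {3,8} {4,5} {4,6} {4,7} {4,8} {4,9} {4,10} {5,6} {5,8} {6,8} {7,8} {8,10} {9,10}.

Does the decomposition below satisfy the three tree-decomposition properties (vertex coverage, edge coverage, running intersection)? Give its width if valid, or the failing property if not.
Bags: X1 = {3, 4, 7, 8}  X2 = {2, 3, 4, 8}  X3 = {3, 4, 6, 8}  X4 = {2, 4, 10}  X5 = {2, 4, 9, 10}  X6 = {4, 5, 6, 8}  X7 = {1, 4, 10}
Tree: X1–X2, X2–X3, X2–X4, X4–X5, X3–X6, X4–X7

No — edge (8,10) lies in no bag.

A tree decomposition must satisfy three properties: every vertex lies in some bag; for every edge, both endpoints lie together in some bag; and for every vertex, the bags containing it form a connected subtree. Here edge (8,10) lies in no bag, so the decomposition is invalid.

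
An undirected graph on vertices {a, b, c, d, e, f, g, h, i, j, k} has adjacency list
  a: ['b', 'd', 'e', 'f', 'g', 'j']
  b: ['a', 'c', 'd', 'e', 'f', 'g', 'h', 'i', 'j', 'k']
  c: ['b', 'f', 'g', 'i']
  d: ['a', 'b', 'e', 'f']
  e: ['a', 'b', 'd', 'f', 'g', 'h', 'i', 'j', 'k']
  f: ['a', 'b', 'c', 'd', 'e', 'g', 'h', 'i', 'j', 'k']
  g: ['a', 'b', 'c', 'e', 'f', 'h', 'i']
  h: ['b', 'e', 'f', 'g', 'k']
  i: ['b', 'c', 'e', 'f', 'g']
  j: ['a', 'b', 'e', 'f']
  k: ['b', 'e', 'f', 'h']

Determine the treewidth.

A width-4 tree decomposition is:
Bags: B1 = {a, b, e, f, j}  B2 = {a, b, e, f, g}  B3 = {b, e, f, g, h}  B4 = {b, e, f, h, k}  B5 = {b, e, f, g, i}  B6 = {a, b, d, e, f}  B7 = {b, c, f, g, i}
Tree: B1–B2, B2–B3, B3–B4, B3–B5, B2–B6, B5–B7
Every bag has size at most 5, so the width is 5 − 1 = 4 and tw(G) ≤ 4. For the lower bound, the 5 vertices {a, b, d, e, f} are pairwise adjacent, and any tree decomposition puts a clique entirely inside one bag — forcing width ≥ 4. The upper and lower bounds meet at 4, so that is the treewidth.

4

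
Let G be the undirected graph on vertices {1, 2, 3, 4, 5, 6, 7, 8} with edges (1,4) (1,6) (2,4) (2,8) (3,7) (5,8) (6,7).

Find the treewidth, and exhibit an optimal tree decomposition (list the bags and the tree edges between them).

Each bag holds 2 vertices, so the decomposition has width 1, which upper-bounds the treewidth. Since G has at least one edge (e.g. 5–8), it is not an edgeless graph, so tw(G) ≥ 1. Hence tw(G) = 1 exactly.

Treewidth 1.
One such decomposition:
Bags: B1 = {5, 8}  B2 = {2, 8}  B3 = {2, 4}  B4 = {1, 4}  B5 = {1, 6}  B6 = {6, 7}  B7 = {3, 7}
Tree: B1–B2, B2–B3, B3–B4, B4–B5, B5–B6, B6–B7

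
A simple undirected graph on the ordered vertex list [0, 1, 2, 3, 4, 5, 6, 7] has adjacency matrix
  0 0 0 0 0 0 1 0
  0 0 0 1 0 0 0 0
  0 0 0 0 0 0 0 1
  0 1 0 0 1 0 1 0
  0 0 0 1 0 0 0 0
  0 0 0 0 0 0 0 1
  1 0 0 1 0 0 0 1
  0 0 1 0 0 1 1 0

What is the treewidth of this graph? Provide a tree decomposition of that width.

Treewidth 1.
One optimal decomposition is:
Bags: B1 = {2, 7}  B2 = {6, 7}  B3 = {0, 6}  B4 = {5, 7}  B5 = {3, 6}  B6 = {1, 3}  B7 = {3, 4}
Tree: B1–B2, B2–B3, B2–B4, B2–B5, B5–B6, B6–B7

Each bag holds 2 vertices, so the decomposition has width 1, which upper-bounds the treewidth. G has an edge, so its treewidth is at least 1. Combining the bounds, tw(G) = 1.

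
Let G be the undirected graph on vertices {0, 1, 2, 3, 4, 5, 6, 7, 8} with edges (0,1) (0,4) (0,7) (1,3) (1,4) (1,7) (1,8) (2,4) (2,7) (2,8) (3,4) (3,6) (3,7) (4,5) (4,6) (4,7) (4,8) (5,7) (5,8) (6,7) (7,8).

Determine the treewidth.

3

A width-3 tree decomposition is:
Bags: B1 = {3, 4, 6, 7}  B2 = {1, 3, 4, 7}  B3 = {1, 4, 7, 8}  B4 = {0, 1, 4, 7}  B5 = {2, 4, 7, 8}  B6 = {4, 5, 7, 8}
Tree: B1–B2, B2–B3, B2–B4, B3–B5, B3–B6
The largest bag has 4 vertices, giving width 3; this decomposition certifies tw(G) ≤ 3. For the lower bound, the 4 vertices {0, 1, 4, 7} are pairwise adjacent, and any tree decomposition puts a clique entirely inside one bag — forcing width ≥ 3. Therefore the treewidth is 3.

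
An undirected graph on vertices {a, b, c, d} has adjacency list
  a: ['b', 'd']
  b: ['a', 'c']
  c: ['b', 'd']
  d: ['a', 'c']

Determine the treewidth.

2

A width-2 tree decomposition is:
Bags: B1 = {a, b, d}  B2 = {b, c, d}
Tree: B1–B2
The largest bag has 3 vertices, giving width 2; this decomposition certifies tw(G) ≤ 2. For the lower bound, G contains the cycle d–a–b–c–d, so G is not a forest; only forests have treewidth ≤ 1, hence tw(G) ≥ 2. The upper and lower bounds meet at 2, so that is the treewidth.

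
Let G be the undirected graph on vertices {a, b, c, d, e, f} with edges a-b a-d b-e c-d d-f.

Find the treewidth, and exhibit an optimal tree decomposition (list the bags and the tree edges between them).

Treewidth 1.
One optimal decomposition is:
Bags: B1 = {c, d}  B2 = {a, d}  B3 = {a, b}  B4 = {b, e}  B5 = {d, f}
Tree: B1–B2, B2–B3, B3–B4, B1–B5

Every bag has size at most 2, so the width is 2 − 1 = 1 and tw(G) ≤ 1. Any graph with an edge has treewidth ≥ 1, and G has the edge c–d. Combining the bounds, tw(G) = 1.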